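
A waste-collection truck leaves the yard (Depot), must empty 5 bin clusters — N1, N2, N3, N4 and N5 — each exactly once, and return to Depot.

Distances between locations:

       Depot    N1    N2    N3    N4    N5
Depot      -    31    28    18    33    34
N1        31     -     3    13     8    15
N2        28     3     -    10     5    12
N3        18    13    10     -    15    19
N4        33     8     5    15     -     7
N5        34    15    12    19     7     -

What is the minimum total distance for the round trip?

Depot - N1 - N2 - N3 - N4 - N5 - Depot: 31+3+10+15+7+34 = 100
Depot - N1 - N2 - N3 - N5 - N4 - Depot: 31+3+10+19+7+33 = 103
Depot - N1 - N2 - N4 - N3 - N5 - Depot: 31+3+5+15+19+34 = 107
Depot - N1 - N2 - N4 - N5 - N3 - Depot: 31+3+5+7+19+18 = 83
Depot - N1 - N2 - N5 - N3 - N4 - Depot: 31+3+12+19+15+33 = 113
Depot - N1 - N2 - N5 - N4 - N3 - Depot: 31+3+12+7+15+18 = 86
Depot - N1 - N3 - N2 - N4 - N5 - Depot: 31+13+10+5+7+34 = 100
Depot - N1 - N3 - N2 - N5 - N4 - Depot: 31+13+10+12+7+33 = 106
Depot - N1 - N3 - N4 - N2 - N5 - Depot: 31+13+15+5+12+34 = 110
Depot - N1 - N3 - N4 - N5 - N2 - Depot: 31+13+15+7+12+28 = 106
Depot - N1 - N3 - N5 - N2 - N4 - Depot: 31+13+19+12+5+33 = 113
Depot - N1 - N3 - N5 - N4 - N2 - Depot: 31+13+19+7+5+28 = 103
Depot - N1 - N4 - N2 - N3 - N5 - Depot: 31+8+5+10+19+34 = 107
Depot - N1 - N4 - N2 - N5 - N3 - Depot: 31+8+5+12+19+18 = 93
… (46 more)
Depot - N3 - N1 - N2 - N4 - N5 - Depot: 18+13+3+5+7+34 = 80  ← best
The minimum is 80.
One optimal route: Depot → N3 → N1 → N2 → N4 → N5 → Depot (or its reverse).

Shortest round trip = 80.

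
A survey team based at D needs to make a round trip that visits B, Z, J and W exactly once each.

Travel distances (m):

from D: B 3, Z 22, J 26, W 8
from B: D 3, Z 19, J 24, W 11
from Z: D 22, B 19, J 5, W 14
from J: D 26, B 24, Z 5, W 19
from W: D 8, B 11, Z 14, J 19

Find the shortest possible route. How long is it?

Shortest round trip = 54 m.

There are 12 distinct closed tours to check (reversals are equivalent).
D→B→Z→J→W→D: 3+19+5+19+8 = 54
D→B→Z→W→J→D: 3+19+14+19+26 = 81
D→B→J→Z→W→D: 3+24+5+14+8 = 54
D→B→J→W→Z→D: 3+24+19+14+22 = 82
D→B→W→Z→J→D: 3+11+14+5+26 = 59
D→B→W→J→Z→D: 3+11+19+5+22 = 60
D→Z→B→J→W→D: 22+19+24+19+8 = 92
D→Z→B→W→J→D: 22+19+11+19+26 = 97
D→Z→J→B→W→D: 22+5+24+11+8 = 70
D→Z→W→B→J→D: 22+14+11+24+26 = 97
D→J→B→Z→W→D: 26+24+19+14+8 = 91
D→J→Z→B→W→D: 26+5+19+11+8 = 69
The minimum is 54.
One optimal route: D → B → Z → J → W → D (or its reverse).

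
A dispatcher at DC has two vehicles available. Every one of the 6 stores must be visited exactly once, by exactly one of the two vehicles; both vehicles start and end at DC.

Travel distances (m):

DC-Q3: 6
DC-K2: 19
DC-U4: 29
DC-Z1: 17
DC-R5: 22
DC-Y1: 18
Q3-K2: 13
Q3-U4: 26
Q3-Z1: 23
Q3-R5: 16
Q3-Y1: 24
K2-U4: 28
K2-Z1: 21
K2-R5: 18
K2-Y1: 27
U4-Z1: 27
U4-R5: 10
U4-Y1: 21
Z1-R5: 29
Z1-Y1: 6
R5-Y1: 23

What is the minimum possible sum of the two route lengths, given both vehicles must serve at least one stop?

Check every non-empty split of the stops between the two vehicles; for each half take its own optimal tour:
  {Q3} + {K2, U4, Z1, R5, Y1}: 12 + 91 = 103
  {K2} + {Q3, U4, Z1, R5, Y1}: 38 + 76 = 114
  {Q3, K2} + {U4, Z1, R5, Y1}: 38 + 76 = 114
  {U4} + {Q3, K2, Z1, R5, Y1}: 58 + 83 = 141
  {Q3, U4} + {K2, Z1, R5, Y1}: 61 + 83 = 144
  {K2, U4} + {Q3, Z1, R5, Y1}: 76 + 68 = 144
  … (31 splits in total)
Best: vehicle 1 DC → Q3 → DC = 12; vehicle 2 DC → K2 → R5 → U4 → Y1 → Z1 → DC = 91; combined 103.

Minimum combined distance: 103 m.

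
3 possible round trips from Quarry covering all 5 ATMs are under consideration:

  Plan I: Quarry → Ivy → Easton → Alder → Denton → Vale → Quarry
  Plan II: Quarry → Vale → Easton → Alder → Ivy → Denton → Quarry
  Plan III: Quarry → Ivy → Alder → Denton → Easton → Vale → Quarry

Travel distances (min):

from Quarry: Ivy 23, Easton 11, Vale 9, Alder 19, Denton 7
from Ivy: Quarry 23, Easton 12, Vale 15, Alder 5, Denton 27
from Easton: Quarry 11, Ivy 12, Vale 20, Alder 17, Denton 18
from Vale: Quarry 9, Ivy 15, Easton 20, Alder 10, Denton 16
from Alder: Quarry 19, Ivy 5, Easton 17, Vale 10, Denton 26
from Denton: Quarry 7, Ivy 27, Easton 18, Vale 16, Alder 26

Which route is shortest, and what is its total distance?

85 min — Plan II is the shortest.

Plan I: 23 + 12 + 17 + 26 + 16 + 9 = 103
Plan II: 9 + 20 + 17 + 5 + 27 + 7 = 85
Plan III: 23 + 5 + 26 + 18 + 20 + 9 = 101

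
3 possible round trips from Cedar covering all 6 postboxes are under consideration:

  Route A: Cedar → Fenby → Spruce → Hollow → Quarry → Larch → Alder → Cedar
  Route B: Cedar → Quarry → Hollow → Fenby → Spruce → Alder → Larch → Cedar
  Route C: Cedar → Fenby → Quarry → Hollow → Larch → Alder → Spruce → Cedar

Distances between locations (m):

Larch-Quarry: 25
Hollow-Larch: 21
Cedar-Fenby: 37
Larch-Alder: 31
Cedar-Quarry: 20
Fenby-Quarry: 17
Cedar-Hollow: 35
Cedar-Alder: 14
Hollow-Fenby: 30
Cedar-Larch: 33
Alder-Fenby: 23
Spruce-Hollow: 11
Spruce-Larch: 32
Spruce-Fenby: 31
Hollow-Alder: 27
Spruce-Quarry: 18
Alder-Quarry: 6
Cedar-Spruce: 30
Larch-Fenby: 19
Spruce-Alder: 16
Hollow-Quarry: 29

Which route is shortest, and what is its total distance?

Shortest is Route A, total 178 m.

Route A: 37 + 31 + 11 + 29 + 25 + 31 + 14 = 178
Route B: 20 + 29 + 30 + 31 + 16 + 31 + 33 = 190
Route C: 37 + 17 + 29 + 21 + 31 + 16 + 30 = 181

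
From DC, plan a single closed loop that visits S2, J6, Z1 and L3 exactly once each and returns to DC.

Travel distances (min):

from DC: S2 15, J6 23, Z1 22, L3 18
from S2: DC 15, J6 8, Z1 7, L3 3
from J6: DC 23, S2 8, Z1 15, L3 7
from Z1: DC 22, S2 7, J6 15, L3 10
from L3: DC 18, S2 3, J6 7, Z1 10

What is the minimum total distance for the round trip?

There are 12 distinct closed tours to check (reversals are equivalent).
DC→S2→J6→Z1→L3→DC: 15+8+15+10+18 = 66
DC→S2→J6→L3→Z1→DC: 15+8+7+10+22 = 62
DC→S2→Z1→J6→L3→DC: 15+7+15+7+18 = 62
DC→S2→Z1→L3→J6→DC: 15+7+10+7+23 = 62
DC→S2→L3→J6→Z1→DC: 15+3+7+15+22 = 62
DC→S2→L3→Z1→J6→DC: 15+3+10+15+23 = 66
DC→J6→S2→Z1→L3→DC: 23+8+7+10+18 = 66
DC→J6→S2→L3→Z1→DC: 23+8+3+10+22 = 66
DC→J6→Z1→S2→L3→DC: 23+15+7+3+18 = 66
DC→J6→L3→S2→Z1→DC: 23+7+3+7+22 = 62
DC→Z1→S2→J6→L3→DC: 22+7+8+7+18 = 62
DC→Z1→J6→S2→L3→DC: 22+15+8+3+18 = 66
The minimum is 62.
One optimal route: DC → S2 → J6 → L3 → Z1 → DC (or its reverse).

Shortest round trip = 62 min.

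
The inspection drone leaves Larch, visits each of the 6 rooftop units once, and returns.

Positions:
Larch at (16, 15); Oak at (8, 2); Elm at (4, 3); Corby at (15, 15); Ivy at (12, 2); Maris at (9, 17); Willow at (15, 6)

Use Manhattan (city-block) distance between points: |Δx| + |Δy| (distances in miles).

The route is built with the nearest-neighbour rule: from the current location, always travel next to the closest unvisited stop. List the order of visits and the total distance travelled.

At Larch the remaining stops are Corby 1, Maris 9, Willow 10, Ivy 17, Oak 21, Elm 24; go to Corby.
At Corby the remaining stops are Maris 8, Willow 9, Ivy 16, Oak 20, Elm 23; go to Maris.
At Maris the remaining stops are Oak 16, Willow 17, Ivy 18, Elm 19; go to Oak.
At Oak the remaining stops are Ivy 4, Elm 5, Willow 11; go to Ivy.
At Ivy the remaining stops are Willow 7, Elm 9; go to Willow.
At Willow the remaining stops are Elm 14; go to Elm.
Return Elm→Larch: 24.
Total = 1 + 8 + 16 + 4 + 7 + 14 + 24 = 74.

Total distance 74 miles via the nearest-neighbour route Larch → Corby → Maris → Oak → Ivy → Willow → Elm → Larch.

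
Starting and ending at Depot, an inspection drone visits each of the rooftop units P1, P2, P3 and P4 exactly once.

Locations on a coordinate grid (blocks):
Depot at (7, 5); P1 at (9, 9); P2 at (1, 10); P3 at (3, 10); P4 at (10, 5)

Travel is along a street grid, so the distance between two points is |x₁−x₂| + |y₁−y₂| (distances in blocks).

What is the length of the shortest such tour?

Shortest round trip = 28 blocks.

There are 12 distinct closed tours to check (reversals are equivalent).
Depot → P1 → P2 → P3 → P4 → Depot: 6+9+2+12+3 = 32
Depot → P1 → P2 → P4 → P3 → Depot: 6+9+14+12+9 = 50
Depot → P1 → P3 → P2 → P4 → Depot: 6+7+2+14+3 = 32
Depot → P1 → P3 → P4 → P2 → Depot: 6+7+12+14+11 = 50
Depot → P1 → P4 → P2 → P3 → Depot: 6+5+14+2+9 = 36
Depot → P1 → P4 → P3 → P2 → Depot: 6+5+12+2+11 = 36
Depot → P2 → P1 → P3 → P4 → Depot: 11+9+7+12+3 = 42
Depot → P2 → P1 → P4 → P3 → Depot: 11+9+5+12+9 = 46
Depot → P2 → P3 → P1 → P4 → Depot: 11+2+7+5+3 = 28
Depot → P2 → P4 → P1 → P3 → Depot: 11+14+5+7+9 = 46
Depot → P3 → P1 → P2 → P4 → Depot: 9+7+9+14+3 = 42
Depot → P3 → P2 → P1 → P4 → Depot: 9+2+9+5+3 = 28
The minimum is 28.
One optimal route: Depot → P2 → P3 → P1 → P4 → Depot (or its reverse).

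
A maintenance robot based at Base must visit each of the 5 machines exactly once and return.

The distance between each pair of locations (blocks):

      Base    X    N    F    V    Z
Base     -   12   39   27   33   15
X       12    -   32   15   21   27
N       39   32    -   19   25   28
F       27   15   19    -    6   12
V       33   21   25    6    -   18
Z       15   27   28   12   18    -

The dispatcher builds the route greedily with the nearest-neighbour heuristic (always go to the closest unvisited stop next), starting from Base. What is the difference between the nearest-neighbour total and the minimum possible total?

Excess over optimum: 17 blocks.

From Base: X=12, Z=15, F=27, V=33, N=39 → choose X (12).
From X: F=15, V=21, Z=27, N=32 → choose F (15).
From F: V=6, Z=12, N=19 → choose V (6).
From V: Z=18, N=25 → choose Z (18).
From Z: N=28 → choose N (28).
NN route Base → X → F → V → Z → N → Base costs 118.
Optimal: Base → X → F → V → N → Z → Base costs 101 (by enumerating all 60 distinct tours).
Excess = 118 − 101 = 17.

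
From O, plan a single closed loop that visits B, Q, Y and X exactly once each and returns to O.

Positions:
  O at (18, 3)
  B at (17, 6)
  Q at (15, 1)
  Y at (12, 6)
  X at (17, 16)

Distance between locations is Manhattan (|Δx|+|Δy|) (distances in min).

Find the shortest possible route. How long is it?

There are 12 distinct closed tours to check (reversals are equivalent).
O → B → Q → Y → X → O: 4+7+8+15+14 = 48
O → B → Q → X → Y → O: 4+7+17+15+9 = 52
O → B → Y → Q → X → O: 4+5+8+17+14 = 48
O → B → Y → X → Q → O: 4+5+15+17+5 = 46
O → B → X → Q → Y → O: 4+10+17+8+9 = 48
O → B → X → Y → Q → O: 4+10+15+8+5 = 42
O → Q → B → Y → X → O: 5+7+5+15+14 = 46
O → Q → B → X → Y → O: 5+7+10+15+9 = 46
O → Q → Y → B → X → O: 5+8+5+10+14 = 42
O → Q → X → B → Y → O: 5+17+10+5+9 = 46
O → Y → B → Q → X → O: 9+5+7+17+14 = 52
O → Y → Q → B → X → O: 9+8+7+10+14 = 48
The minimum is 42.
One optimal route: O → B → X → Y → Q → O (or its reverse).

42 min — the shortest possible round trip.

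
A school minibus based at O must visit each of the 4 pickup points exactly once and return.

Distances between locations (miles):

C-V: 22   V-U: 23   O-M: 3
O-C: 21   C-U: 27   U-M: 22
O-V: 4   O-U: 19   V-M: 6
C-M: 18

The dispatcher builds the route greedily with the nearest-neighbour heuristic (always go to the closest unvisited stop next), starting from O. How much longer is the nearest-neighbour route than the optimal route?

O: M=3, V=4, U=19, C=21 ⇒ M
M: V=6, C=18, U=22 ⇒ V
V: C=22, U=23 ⇒ C
C: U=27 ⇒ U
NN route O → M → V → C → U → O costs 77.
Optimal: O → V → M → C → U → O costs 74 (by enumerating all 12 distinct tours).
Excess = 77 − 74 = 3.

The nearest-neighbour route is 3 miles longer than optimal.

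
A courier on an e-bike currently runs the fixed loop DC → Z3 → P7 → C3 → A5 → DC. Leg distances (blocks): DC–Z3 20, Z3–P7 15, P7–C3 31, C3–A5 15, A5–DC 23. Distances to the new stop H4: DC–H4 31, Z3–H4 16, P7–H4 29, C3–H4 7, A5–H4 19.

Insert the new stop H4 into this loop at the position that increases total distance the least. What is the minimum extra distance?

Minimum extra distance: 5 blocks, inserting H4 between P7 and C3.

Insertion cost between consecutive stops i–j is d(i,H4) + d(H4,j) − d(i,j):
  between DC and Z3: 31 + 16 − 20 = 27
  between Z3 and P7: 16 + 29 − 15 = 30
  between P7 and C3: 29 + 7 − 31 = 5
  between C3 and A5: 7 + 19 − 15 = 11
  between A5 and DC: 19 + 31 − 23 = 27
Cheapest insertion is between P7 and C3, adding 5.
New total = 104 + 5 = 109.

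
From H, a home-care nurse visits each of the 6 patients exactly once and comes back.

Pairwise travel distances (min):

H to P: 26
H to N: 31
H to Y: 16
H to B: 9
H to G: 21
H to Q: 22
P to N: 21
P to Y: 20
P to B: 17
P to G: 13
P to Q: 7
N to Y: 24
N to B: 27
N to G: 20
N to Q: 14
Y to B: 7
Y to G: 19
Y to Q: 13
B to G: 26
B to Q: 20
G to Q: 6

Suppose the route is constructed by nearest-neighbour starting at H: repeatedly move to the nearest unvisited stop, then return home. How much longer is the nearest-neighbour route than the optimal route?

From H: B=9, Y=16, G=21, Q=22, P=26, N=31 → choose B (9).
From B: Y=7, P=17, Q=20, G=26, N=27 → choose Y (7).
From Y: Q=13, G=19, P=20, N=24 → choose Q (13).
From Q: G=6, P=7, N=14 → choose G (6).
From G: P=13, N=20 → choose P (13).
From P: N=21 → choose N (21).
NN route H → B → Y → Q → G → P → N → H costs 100.
Optimal: H → B → Y → N → P → Q → G → H costs 95 (by enumerating all 360 distinct tours).
Excess = 100 − 95 = 5.

5 min longer than the optimal tour.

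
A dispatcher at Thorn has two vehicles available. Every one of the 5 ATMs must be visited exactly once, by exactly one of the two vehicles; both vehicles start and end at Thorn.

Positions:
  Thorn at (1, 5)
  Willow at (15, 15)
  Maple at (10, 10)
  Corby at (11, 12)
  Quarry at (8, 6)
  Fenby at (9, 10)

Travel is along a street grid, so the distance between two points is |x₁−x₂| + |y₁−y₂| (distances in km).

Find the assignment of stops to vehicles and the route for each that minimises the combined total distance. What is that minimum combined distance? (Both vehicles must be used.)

Minimum combined distance: 64 km.

Try each way of splitting the stops between the two vehicles (each non-empty) and, for each split, find the best tour for each vehicle:
  {Willow} + {Maple, Corby, Quarry, Fenby}: 48 + 34 = 82
  {Maple} + {Willow, Corby, Quarry, Fenby}: 28 + 48 = 76
  {Willow, Maple} + {Corby, Quarry, Fenby}: 48 + 34 = 82
  {Corby} + {Willow, Maple, Quarry, Fenby}: 34 + 48 = 82
  {Willow, Corby} + {Maple, Quarry, Fenby}: 48 + 28 = 76
  {Maple, Corby} + {Willow, Quarry, Fenby}: 34 + 48 = 82
  … (15 splits in total)
  {Quarry} + {Willow, Maple, Corby, Fenby}: 16 + 48 = 64  ← best
Best: vehicle 1 Thorn → Quarry → Thorn = 16; vehicle 2 Thorn → Willow → Corby → Maple → Fenby → Thorn = 48; combined 64.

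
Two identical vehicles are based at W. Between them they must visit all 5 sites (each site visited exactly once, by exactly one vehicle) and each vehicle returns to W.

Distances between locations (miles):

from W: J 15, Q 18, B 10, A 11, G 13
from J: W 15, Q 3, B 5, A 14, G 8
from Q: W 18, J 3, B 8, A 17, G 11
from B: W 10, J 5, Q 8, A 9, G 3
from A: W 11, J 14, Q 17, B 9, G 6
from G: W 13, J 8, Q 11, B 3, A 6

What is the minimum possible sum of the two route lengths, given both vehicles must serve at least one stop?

64 miles — the smallest possible combined total.

Check every non-empty split of the stops between the two vehicles; for each half take its own optimal tour:
  {J} + {Q, B, A, G}: 30 + 46 = 76
  {Q} + {J, B, A, G}: 36 + 40 = 76
  {J, Q} + {B, A, G}: 36 + 30 = 66
  {B} + {J, Q, A, G}: 20 + 46 = 66
  {J, B} + {Q, A, G}: 30 + 46 = 76
  {Q, B} + {J, A, G}: 36 + 40 = 76
  … (15 splits in total)
  {A} + {J, Q, B, G}: 22 + 42 = 64  ← best
Best: vehicle 1 W → A → W = 22; vehicle 2 W → J → Q → B → G → W = 42; combined 64.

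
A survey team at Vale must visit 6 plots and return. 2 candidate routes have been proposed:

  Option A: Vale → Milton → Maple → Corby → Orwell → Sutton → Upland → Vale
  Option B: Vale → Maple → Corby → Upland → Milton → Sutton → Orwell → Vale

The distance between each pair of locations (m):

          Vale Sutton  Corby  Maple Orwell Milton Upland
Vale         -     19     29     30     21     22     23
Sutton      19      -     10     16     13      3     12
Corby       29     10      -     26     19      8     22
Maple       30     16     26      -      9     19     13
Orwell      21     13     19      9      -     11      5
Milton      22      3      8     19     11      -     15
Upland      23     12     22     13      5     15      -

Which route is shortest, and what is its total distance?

130 m — Option B is the shortest.

Option A: 22 + 19 + 26 + 19 + 13 + 12 + 23 = 134
Option B: 30 + 26 + 22 + 15 + 3 + 13 + 21 = 130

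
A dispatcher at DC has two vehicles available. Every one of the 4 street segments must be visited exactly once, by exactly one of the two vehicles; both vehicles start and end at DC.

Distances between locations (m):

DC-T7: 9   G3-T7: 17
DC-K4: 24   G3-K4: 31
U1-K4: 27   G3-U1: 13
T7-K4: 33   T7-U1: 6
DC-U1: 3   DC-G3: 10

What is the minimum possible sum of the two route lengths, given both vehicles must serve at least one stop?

There are 2^3 − 1 = 7 ways to divide the 4 stops into two non-empty groups. For each, the best each vehicle can do is its own shortest tour through its group:
  {G3} + {T7, U1, K4}: 20 + 66 = 86
  {T7} + {G3, U1, K4}: 18 + 71 = 89
  {G3, T7} + {U1, K4}: 36 + 54 = 90
  {U1} + {G3, T7, K4}: 6 + 81 = 87
  {G3, U1} + {T7, K4}: 26 + 66 = 92
  {T7, U1} + {G3, K4}: 18 + 65 = 83
  … (7 splits in total)
Best: vehicle 1 DC → T7 → U1 → DC = 18; vehicle 2 DC → G3 → K4 → DC = 65; combined 83.

Minimum combined distance: 83 m.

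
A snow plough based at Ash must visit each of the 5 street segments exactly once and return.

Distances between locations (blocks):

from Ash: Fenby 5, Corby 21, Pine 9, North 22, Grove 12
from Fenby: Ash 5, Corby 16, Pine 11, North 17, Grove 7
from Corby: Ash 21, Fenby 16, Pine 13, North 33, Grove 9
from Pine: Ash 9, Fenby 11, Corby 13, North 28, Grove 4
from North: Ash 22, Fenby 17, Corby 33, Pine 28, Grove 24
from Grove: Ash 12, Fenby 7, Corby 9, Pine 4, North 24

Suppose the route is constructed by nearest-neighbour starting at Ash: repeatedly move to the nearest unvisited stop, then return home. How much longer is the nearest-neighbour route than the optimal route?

Ash: Fenby=5, Pine=9, Grove=12, Corby=21, North=22 ⇒ Fenby
Fenby: Grove=7, Pine=11, Corby=16, North=17 ⇒ Grove
Grove: Pine=4, Corby=9, North=24 ⇒ Pine
Pine: Corby=13, North=28 ⇒ Corby
Corby: North=33 ⇒ North
NN route Ash → Fenby → Grove → Pine → Corby → North → Ash costs 84.
Optimal: Ash → Fenby → North → Corby → Grove → Pine → Ash costs 77 (by enumerating all 60 distinct tours).
Excess = 84 − 77 = 7.

7 blocks longer than the optimal tour.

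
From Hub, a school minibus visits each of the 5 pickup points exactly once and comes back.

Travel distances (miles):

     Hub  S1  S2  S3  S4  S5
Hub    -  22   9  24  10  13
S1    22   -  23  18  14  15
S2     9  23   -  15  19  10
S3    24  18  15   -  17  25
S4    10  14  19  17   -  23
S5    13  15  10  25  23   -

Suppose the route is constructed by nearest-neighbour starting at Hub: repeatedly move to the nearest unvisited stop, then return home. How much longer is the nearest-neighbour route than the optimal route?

10 miles longer than the optimal tour.

Hub: S2=9, S4=10, S5=13, S1=22, S3=24 ⇒ S2
S2: S5=10, S3=15, S4=19, S1=23 ⇒ S5
S5: S1=15, S4=23, S3=25 ⇒ S1
S1: S4=14, S3=18 ⇒ S4
S4: S3=17 ⇒ S3
NN route Hub → S2 → S5 → S1 → S4 → S3 → Hub costs 89.
Optimal: Hub → S2 → S5 → S1 → S3 → S4 → Hub costs 79 (by enumerating all 60 distinct tours).
Excess = 89 − 79 = 10.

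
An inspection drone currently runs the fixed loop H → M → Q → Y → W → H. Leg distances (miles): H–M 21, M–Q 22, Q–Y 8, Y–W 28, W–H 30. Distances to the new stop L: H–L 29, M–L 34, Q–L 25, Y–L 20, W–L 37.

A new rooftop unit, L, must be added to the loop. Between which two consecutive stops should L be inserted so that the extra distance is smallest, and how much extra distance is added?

Minimum extra distance: 29 miles, inserting L between Y and W.

Insertion cost between consecutive stops i–j is d(i,L) + d(L,j) − d(i,j):
  between H and M: 29 + 34 − 21 = 42
  between M and Q: 34 + 25 − 22 = 37
  between Q and Y: 25 + 20 − 8 = 37
  between Y and W: 20 + 37 − 28 = 29
  between W and H: 37 + 29 − 30 = 36
Cheapest insertion is between Y and W, adding 29.
New total = 109 + 29 = 138.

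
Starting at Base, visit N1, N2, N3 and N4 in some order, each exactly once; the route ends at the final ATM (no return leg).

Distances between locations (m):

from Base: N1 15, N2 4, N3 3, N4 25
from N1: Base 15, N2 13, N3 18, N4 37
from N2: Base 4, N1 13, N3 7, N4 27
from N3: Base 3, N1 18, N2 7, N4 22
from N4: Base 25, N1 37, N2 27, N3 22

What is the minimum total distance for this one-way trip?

57 m — the minimum one-way total.

There are 4! = 24 possible orderings.
Base→N1→N2→N3→N4: 15+13+7+22 = 57
Base→N1→N2→N4→N3: 15+13+27+22 = 77
Base→N1→N3→N2→N4: 15+18+7+27 = 67
Base→N1→N3→N4→N2: 15+18+22+27 = 82
Base→N1→N4→N2→N3: 15+37+27+7 = 86
Base→N1→N4→N3→N2: 15+37+22+7 = 81
Base→N2→N1→N3→N4: 4+13+18+22 = 57
Base→N2→N1→N4→N3: 4+13+37+22 = 76
Base→N2→N3→N1→N4: 4+7+18+37 = 66
Base→N2→N3→N4→N1: 4+7+22+37 = 70
Base→N2→N4→N1→N3: 4+27+37+18 = 86
Base→N2→N4→N3→N1: 4+27+22+18 = 71
Base→N3→N1→N2→N4: 3+18+13+27 = 61
Base→N3→N1→N4→N2: 3+18+37+27 = 85
… (10 more)
The minimum is 57.
One shortest path: Base → N1 → N2 → N3 → N4.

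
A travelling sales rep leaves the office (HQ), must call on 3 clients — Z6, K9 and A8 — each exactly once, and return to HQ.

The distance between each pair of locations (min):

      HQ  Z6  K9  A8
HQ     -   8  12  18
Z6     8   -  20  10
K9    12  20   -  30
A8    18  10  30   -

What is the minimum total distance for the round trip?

Shortest round trip = 60 min.

There are 3 distinct closed tours to check (reversals are equivalent).
HQ - Z6 - K9 - A8 - HQ: 8+20+30+18 = 76
HQ - Z6 - A8 - K9 - HQ: 8+10+30+12 = 60
HQ - K9 - Z6 - A8 - HQ: 12+20+10+18 = 60
The minimum is 60.
One optimal route: HQ → Z6 → A8 → K9 → HQ (or its reverse).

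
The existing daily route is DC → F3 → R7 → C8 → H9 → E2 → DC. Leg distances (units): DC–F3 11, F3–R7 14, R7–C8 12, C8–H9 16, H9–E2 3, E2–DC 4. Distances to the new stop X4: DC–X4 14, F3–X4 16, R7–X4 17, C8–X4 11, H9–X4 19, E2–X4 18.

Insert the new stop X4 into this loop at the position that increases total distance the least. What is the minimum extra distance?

Minimum extra distance: 14, inserting X4 between C8 and H9.

Insertion cost between consecutive stops i–j is d(i,X4) + d(X4,j) − d(i,j):
  between DC and F3: 14 + 16 − 11 = 19
  between F3 and R7: 16 + 17 − 14 = 19
  between R7 and C8: 17 + 11 − 12 = 16
  between C8 and H9: 11 + 19 − 16 = 14
  between H9 and E2: 19 + 18 − 3 = 34
  between E2 and DC: 18 + 14 − 4 = 28
Cheapest insertion is between C8 and H9, adding 14.
New total = 60 + 14 = 74.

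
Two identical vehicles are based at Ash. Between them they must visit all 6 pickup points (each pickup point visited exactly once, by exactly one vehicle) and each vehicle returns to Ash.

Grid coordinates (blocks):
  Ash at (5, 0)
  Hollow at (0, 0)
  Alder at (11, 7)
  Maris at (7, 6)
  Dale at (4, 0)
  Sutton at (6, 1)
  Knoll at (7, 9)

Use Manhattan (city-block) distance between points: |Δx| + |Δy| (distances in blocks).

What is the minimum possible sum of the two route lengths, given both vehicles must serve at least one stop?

Try each way of splitting the stops between the two vehicles (each non-empty) and, for each split, find the best tour for each vehicle:
  {Hollow} + {Alder, Maris, Dale, Sutton, Knoll}: 10 + 32 = 42
  {Alder} + {Hollow, Maris, Dale, Sutton, Knoll}: 26 + 32 = 58
  {Hollow, Alder} + {Maris, Dale, Sutton, Knoll}: 36 + 24 = 60
  {Maris} + {Hollow, Alder, Dale, Sutton, Knoll}: 16 + 40 = 56
  {Hollow, Maris} + {Alder, Dale, Sutton, Knoll}: 26 + 32 = 58
  {Alder, Maris} + {Hollow, Dale, Sutton, Knoll}: 26 + 32 = 58
  … (31 splits in total)
  {Hollow, Dale} + {Alder, Maris, Sutton, Knoll}: 10 + 30 = 40  ← best
Best: vehicle 1 Ash → Hollow → Dale → Ash = 10; vehicle 2 Ash → Alder → Knoll → Maris → Sutton → Ash = 30; combined 40.

40 blocks — the smallest possible combined total.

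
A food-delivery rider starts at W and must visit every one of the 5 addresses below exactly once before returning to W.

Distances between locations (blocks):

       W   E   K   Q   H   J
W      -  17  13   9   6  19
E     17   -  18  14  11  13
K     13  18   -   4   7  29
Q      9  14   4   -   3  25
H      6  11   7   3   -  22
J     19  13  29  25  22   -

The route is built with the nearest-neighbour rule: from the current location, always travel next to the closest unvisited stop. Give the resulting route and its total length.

63 blocks along W → H → Q → K → E → J → W.

W → [H:6 / Q:9 / K:13 / E:17 / J:19] → H (6)
H → [Q:3 / K:7 / E:11 / J:22] → Q (3)
Q → [K:4 / E:14 / J:25] → K (4)
K → [E:18 / J:29] → E (18)
E → [J:13] → J (13)
Return J→W: 19.
Total = 6 + 3 + 4 + 18 + 13 + 19 = 63.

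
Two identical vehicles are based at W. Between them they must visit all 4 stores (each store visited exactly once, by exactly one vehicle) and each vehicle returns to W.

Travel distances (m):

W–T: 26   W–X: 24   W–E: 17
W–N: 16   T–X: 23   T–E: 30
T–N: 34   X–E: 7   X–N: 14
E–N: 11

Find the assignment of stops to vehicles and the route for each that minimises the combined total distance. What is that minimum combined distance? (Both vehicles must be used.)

105 m — the smallest possible combined total.

Check every non-empty split of the stops between the two vehicles; for each half take its own optimal tour:
  {T} + {X, E, N}: 52 + 54 = 106
  {X} + {T, E, N}: 48 + 83 = 131
  {T, X} + {E, N}: 73 + 44 = 117
  {E} + {T, X, N}: 34 + 79 = 113
  {T, E} + {X, N}: 73 + 54 = 127
  {X, E} + {T, N}: 48 + 76 = 124
  … (7 splits in total)
  {T, X, E} + {N}: 73 + 32 = 105  ← best
Best: vehicle 1 W → T → X → E → W = 73; vehicle 2 W → N → W = 32; combined 105.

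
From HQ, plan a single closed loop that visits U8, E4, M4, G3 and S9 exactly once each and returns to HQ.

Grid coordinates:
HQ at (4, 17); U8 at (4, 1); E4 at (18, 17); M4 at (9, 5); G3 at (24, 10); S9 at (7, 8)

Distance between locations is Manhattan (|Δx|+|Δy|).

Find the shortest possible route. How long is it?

There are 60 distinct closed tours to check (reversals are equivalent).
HQ-U8-E4-M4-G3-S9-HQ: 16+30+21+20+19+12 = 118
HQ-U8-E4-M4-S9-G3-HQ: 16+30+21+5+19+27 = 118
HQ-U8-E4-G3-M4-S9-HQ: 16+30+13+20+5+12 = 96
HQ-U8-E4-G3-S9-M4-HQ: 16+30+13+19+5+17 = 100
HQ-U8-E4-S9-M4-G3-HQ: 16+30+20+5+20+27 = 118
HQ-U8-E4-S9-G3-M4-HQ: 16+30+20+19+20+17 = 122
HQ-U8-M4-E4-G3-S9-HQ: 16+9+21+13+19+12 = 90
HQ-U8-M4-E4-S9-G3-HQ: 16+9+21+20+19+27 = 112
HQ-U8-M4-G3-E4-S9-HQ: 16+9+20+13+20+12 = 90
HQ-U8-M4-G3-S9-E4-HQ: 16+9+20+19+20+14 = 98
HQ-U8-M4-S9-E4-G3-HQ: 16+9+5+20+13+27 = 90
HQ-U8-M4-S9-G3-E4-HQ: 16+9+5+19+13+14 = 76
HQ-U8-G3-E4-M4-S9-HQ: 16+29+13+21+5+12 = 96
HQ-U8-G3-E4-S9-M4-HQ: 16+29+13+20+5+17 = 100
… (46 more)
The minimum is 76.
One optimal route: HQ → U8 → M4 → S9 → G3 → E4 → HQ (or its reverse).

76 — the shortest possible round trip.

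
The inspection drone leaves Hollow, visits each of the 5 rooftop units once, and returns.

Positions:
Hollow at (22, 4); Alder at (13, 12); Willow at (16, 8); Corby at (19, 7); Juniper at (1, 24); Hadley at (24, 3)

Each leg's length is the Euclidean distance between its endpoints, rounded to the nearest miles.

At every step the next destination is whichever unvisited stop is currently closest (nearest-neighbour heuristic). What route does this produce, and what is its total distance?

Nearest-neighbour total = 62 miles; route Hollow → Hadley → Corby → Willow → Alder → Juniper → Hollow.

From Hollow: distances to unvisited — Hadley=2, Corby=4, Willow=7, Alder=12, Juniper=29. Nearest is Hadley (2).
From Hadley: distances to unvisited — Corby=6, Willow=9, Alder=14, Juniper=31. Nearest is Corby (6).
From Corby: distances to unvisited — Willow=3, Alder=8, Juniper=25. Nearest is Willow (3).
From Willow: distances to unvisited — Alder=5, Juniper=22. Nearest is Alder (5).
From Alder: distances to unvisited — Juniper=17. Nearest is Juniper (17).
Return Juniper→Hollow: 29.
Total = 2 + 6 + 3 + 5 + 17 + 29 = 62.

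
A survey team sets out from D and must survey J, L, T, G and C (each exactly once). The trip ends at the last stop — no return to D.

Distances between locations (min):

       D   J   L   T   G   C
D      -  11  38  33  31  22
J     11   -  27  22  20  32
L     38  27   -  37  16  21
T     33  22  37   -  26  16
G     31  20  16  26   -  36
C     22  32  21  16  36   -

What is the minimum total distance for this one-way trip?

There are 5! = 120 possible orderings.
D → J → L → T → G → C: 11+27+37+26+36 = 137
D → J → L → T → C → G: 11+27+37+16+36 = 127
D → J → L → G → T → C: 11+27+16+26+16 = 96
D → J → L → G → C → T: 11+27+16+36+16 = 106
D → J → L → C → T → G: 11+27+21+16+26 = 101
D → J → L → C → G → T: 11+27+21+36+26 = 121
D → J → T → L → G → C: 11+22+37+16+36 = 122
D → J → T → L → C → G: 11+22+37+21+36 = 127
D → J → T → G → L → C: 11+22+26+16+21 = 96
D → J → T → G → C → L: 11+22+26+36+21 = 116
D → J → T → C → L → G: 11+22+16+21+16 = 86
D → J → T → C → G → L: 11+22+16+36+16 = 101
D → J → G → L → T → C: 11+20+16+37+16 = 100
D → J → G → L → C → T: 11+20+16+21+16 = 84
… (106 more)
The minimum is 84.
One shortest path: D → J → G → L → C → T.

Shortest open route: 84 min.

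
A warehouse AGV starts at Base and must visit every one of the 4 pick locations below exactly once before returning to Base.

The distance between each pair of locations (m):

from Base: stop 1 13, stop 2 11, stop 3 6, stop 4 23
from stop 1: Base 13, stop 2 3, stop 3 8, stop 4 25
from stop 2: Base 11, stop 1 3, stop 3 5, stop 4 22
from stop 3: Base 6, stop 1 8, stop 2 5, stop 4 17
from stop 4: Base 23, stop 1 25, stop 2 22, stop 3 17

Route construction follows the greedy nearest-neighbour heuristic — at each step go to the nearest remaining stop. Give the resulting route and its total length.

From Base: distances to unvisited — stop 3=6, stop 2=11, stop 1=13, stop 4=23. Nearest is stop 3 (6).
From stop 3: distances to unvisited — stop 2=5, stop 1=8, stop 4=17. Nearest is stop 2 (5).
From stop 2: distances to unvisited — stop 1=3, stop 4=22. Nearest is stop 1 (3).
From stop 1: distances to unvisited — stop 4=25. Nearest is stop 4 (25).
Return stop 4→Base: 23.
Total = 6 + 5 + 3 + 25 + 23 = 62.

Nearest-neighbour total = 62 m; route Base → stop 3 → stop 2 → stop 1 → stop 4 → Base.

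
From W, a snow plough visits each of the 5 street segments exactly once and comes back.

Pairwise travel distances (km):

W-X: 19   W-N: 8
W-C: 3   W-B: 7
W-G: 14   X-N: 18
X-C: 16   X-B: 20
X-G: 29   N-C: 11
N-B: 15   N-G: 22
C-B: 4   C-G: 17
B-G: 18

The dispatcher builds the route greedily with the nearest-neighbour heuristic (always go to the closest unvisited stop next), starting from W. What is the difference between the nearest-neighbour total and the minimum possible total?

Excess over optimum: 5 km.

From W: C=3, B=7, N=8, G=14, X=19 → choose C (3).
From C: B=4, N=11, X=16, G=17 → choose B (4).
From B: N=15, G=18, X=20 → choose N (15).
From N: X=18, G=22 → choose X (18).
From X: G=29 → choose G (29).
NN route W → C → B → N → X → G → W costs 83.
Optimal: W → N → X → C → B → G → W costs 78 (by enumerating all 60 distinct tours).
Excess = 83 − 78 = 5.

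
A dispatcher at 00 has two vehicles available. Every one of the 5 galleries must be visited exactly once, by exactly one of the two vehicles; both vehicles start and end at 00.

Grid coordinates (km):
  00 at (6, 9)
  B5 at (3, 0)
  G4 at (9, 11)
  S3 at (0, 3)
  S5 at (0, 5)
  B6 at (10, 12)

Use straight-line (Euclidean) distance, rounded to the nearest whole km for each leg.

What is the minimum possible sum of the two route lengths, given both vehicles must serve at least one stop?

Minimum combined distance: 32 km.

There are 2^4 − 1 = 15 ways to divide the 5 stops into two non-empty groups. For each, the best each vehicle can do is its own shortest tour through its group:
  {B5} + {G4, S3, S5, B6}: 18 + 27 = 45
  {G4} + {B5, S3, S5, B6}: 8 + 32 = 40
  {B5, G4} + {S3, S5, B6}: 26 + 27 = 53
  {S3} + {B5, G4, S5, B6}: 16 + 32 = 48
  {B5, S3} + {G4, S5, B6}: 21 + 24 = 45
  {G4, S3} + {B5, S5, B6}: 24 + 32 = 56
  … (15 splits in total)
  {B5, S3, S5} + {G4, B6}: 22 + 10 = 32  ← best
Best: vehicle 1 00 → B5 → S3 → S5 → 00 = 22; vehicle 2 00 → G4 → B6 → 00 = 10; combined 32.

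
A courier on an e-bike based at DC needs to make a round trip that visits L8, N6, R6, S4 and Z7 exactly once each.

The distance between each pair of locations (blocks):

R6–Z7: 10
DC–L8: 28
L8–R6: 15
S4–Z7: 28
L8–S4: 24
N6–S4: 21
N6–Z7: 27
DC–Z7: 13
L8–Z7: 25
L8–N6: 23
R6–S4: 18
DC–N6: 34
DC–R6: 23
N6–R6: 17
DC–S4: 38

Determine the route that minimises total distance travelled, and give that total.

DC → L8 → N6 → R6 → S4 → Z7 → DC: 28+23+17+18+28+13 = 127
DC → L8 → N6 → R6 → Z7 → S4 → DC: 28+23+17+10+28+38 = 144
DC → L8 → N6 → S4 → R6 → Z7 → DC: 28+23+21+18+10+13 = 113
DC → L8 → N6 → S4 → Z7 → R6 → DC: 28+23+21+28+10+23 = 133
DC → L8 → N6 → Z7 → R6 → S4 → DC: 28+23+27+10+18+38 = 144
DC → L8 → N6 → Z7 → S4 → R6 → DC: 28+23+27+28+18+23 = 147
DC → L8 → R6 → N6 → S4 → Z7 → DC: 28+15+17+21+28+13 = 122
DC → L8 → R6 → N6 → Z7 → S4 → DC: 28+15+17+27+28+38 = 153
DC → L8 → R6 → S4 → N6 → Z7 → DC: 28+15+18+21+27+13 = 122
DC → L8 → R6 → S4 → Z7 → N6 → DC: 28+15+18+28+27+34 = 150
DC → L8 → R6 → Z7 → N6 → S4 → DC: 28+15+10+27+21+38 = 139
DC → L8 → R6 → Z7 → S4 → N6 → DC: 28+15+10+28+21+34 = 136
DC → L8 → S4 → N6 → R6 → Z7 → DC: 28+24+21+17+10+13 = 113
DC → L8 → S4 → N6 → Z7 → R6 → DC: 28+24+21+27+10+23 = 133
… (46 more)
The minimum is 113.
One optimal route: DC → L8 → N6 → S4 → R6 → Z7 → DC (or its reverse).

Minimum total distance: 113 blocks.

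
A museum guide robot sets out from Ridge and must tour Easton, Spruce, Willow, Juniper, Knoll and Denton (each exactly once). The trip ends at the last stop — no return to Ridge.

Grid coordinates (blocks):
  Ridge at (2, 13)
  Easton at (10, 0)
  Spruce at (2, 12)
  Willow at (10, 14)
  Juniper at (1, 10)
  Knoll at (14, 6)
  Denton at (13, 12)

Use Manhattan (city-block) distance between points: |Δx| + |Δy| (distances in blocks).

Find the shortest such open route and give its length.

There are 6! = 720 possible orderings.
Ridge→Easton→Spruce→Willow→Juniper→Knoll→Denton: 21+20+10+13+17+7 = 88
Ridge→Easton→Spruce→Willow→Juniper→Denton→Knoll: 21+20+10+13+14+7 = 85
Ridge→Easton→Spruce→Willow→Knoll→Juniper→Denton: 21+20+10+12+17+14 = 94
Ridge→Easton→Spruce→Willow→Knoll→Denton→Juniper: 21+20+10+12+7+14 = 84
Ridge→Easton→Spruce→Willow→Denton→Juniper→Knoll: 21+20+10+5+14+17 = 87
Ridge→Easton→Spruce→Willow→Denton→Knoll→Juniper: 21+20+10+5+7+17 = 80
Ridge→Easton→Spruce→Juniper→Willow→Knoll→Denton: 21+20+3+13+12+7 = 76
Ridge→Easton→Spruce→Juniper→Willow→Denton→Knoll: 21+20+3+13+5+7 = 69
… (712 more)
Ridge→Spruce→Juniper→Willow→Denton→Knoll→Easton: 1+3+13+5+7+10 = 39  ← best
The minimum is 39.
One shortest path: Ridge → Spruce → Juniper → Willow → Denton → Knoll → Easton.

Minimum one-way distance = 39 blocks.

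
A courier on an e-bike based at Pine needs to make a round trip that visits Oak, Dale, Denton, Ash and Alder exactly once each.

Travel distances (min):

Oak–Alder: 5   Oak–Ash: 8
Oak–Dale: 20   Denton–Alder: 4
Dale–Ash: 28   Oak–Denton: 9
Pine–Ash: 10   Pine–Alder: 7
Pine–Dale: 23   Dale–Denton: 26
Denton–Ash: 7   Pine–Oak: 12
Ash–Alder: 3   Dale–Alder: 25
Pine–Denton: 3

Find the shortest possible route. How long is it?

There are 60 distinct closed tours to check (reversals are equivalent).
Pine - Oak - Dale - Denton - Ash - Alder - Pine: 12+20+26+7+3+7 = 75
Pine - Oak - Dale - Denton - Alder - Ash - Pine: 12+20+26+4+3+10 = 75
Pine - Oak - Dale - Ash - Denton - Alder - Pine: 12+20+28+7+4+7 = 78
Pine - Oak - Dale - Ash - Alder - Denton - Pine: 12+20+28+3+4+3 = 70
Pine - Oak - Dale - Alder - Denton - Ash - Pine: 12+20+25+4+7+10 = 78
Pine - Oak - Dale - Alder - Ash - Denton - Pine: 12+20+25+3+7+3 = 70
Pine - Oak - Denton - Dale - Ash - Alder - Pine: 12+9+26+28+3+7 = 85
Pine - Oak - Denton - Dale - Alder - Ash - Pine: 12+9+26+25+3+10 = 85
Pine - Oak - Denton - Ash - Dale - Alder - Pine: 12+9+7+28+25+7 = 88
Pine - Oak - Denton - Ash - Alder - Dale - Pine: 12+9+7+3+25+23 = 79
Pine - Oak - Denton - Alder - Dale - Ash - Pine: 12+9+4+25+28+10 = 88
Pine - Oak - Denton - Alder - Ash - Dale - Pine: 12+9+4+3+28+23 = 79
Pine - Oak - Ash - Dale - Denton - Alder - Pine: 12+8+28+26+4+7 = 85
Pine - Oak - Ash - Dale - Alder - Denton - Pine: 12+8+28+25+4+3 = 80
… (46 more)
Pine - Dale - Oak - Ash - Alder - Denton - Pine: 23+20+8+3+4+3 = 61  ← best
The minimum is 61.
One optimal route: Pine → Dale → Oak → Ash → Alder → Denton → Pine (or its reverse).

Minimum total distance: 61 min.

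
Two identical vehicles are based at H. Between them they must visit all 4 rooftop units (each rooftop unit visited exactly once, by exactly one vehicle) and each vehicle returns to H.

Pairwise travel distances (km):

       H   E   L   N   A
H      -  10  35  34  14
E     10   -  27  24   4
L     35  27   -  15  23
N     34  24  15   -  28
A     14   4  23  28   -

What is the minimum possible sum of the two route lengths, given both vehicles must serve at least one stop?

Minimum combined distance: 106 km.

Check every non-empty split of the stops between the two vehicles; for each half take its own optimal tour:
  {E} + {L, N, A}: 20 + 86 = 106
  {L} + {E, N, A}: 70 + 76 = 146
  {E, L} + {N, A}: 72 + 76 = 148
  {N} + {E, L, A}: 68 + 72 = 140
  {E, N} + {L, A}: 68 + 72 = 140
  {L, N} + {E, A}: 84 + 28 = 112
  … (7 splits in total)
Best: vehicle 1 H → E → H = 20; vehicle 2 H → N → L → A → H = 86; combined 106.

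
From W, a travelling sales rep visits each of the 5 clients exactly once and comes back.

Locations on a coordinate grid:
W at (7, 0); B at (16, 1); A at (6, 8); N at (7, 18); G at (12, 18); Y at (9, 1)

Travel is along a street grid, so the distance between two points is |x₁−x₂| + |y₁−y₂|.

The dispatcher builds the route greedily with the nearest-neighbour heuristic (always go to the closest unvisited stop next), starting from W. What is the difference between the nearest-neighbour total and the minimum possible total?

W: Y=3, A=9, B=10, N=18, G=23 ⇒ Y
Y: B=7, A=10, N=19, G=20 ⇒ B
B: A=17, G=21, N=26 ⇒ A
A: N=11, G=16 ⇒ N
N: G=5 ⇒ G
NN route W → Y → B → A → N → G → W costs 66.
Optimal: W → A → N → G → B → Y → W costs 56 (by enumerating all 60 distinct tours).
Excess = 66 − 56 = 10.

10 longer than the optimal tour.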